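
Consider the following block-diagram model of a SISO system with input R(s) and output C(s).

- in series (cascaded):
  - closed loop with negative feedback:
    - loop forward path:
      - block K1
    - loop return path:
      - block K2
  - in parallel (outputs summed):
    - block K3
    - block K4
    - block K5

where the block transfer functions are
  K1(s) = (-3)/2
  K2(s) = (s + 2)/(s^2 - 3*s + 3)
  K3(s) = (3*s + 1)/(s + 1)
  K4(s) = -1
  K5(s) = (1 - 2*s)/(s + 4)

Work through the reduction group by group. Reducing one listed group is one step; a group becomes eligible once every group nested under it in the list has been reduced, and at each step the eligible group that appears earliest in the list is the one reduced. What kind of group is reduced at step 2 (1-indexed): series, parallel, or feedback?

Reducing step by step:

(1) apply the feedback formula to K1, K2
(2) parallel reduction of K3, K4, K5
(3) combine [K1/(1+K1*K2)], (K3+K4+K5) in series
So the answer for step 2 is parallel.

Answer: parallel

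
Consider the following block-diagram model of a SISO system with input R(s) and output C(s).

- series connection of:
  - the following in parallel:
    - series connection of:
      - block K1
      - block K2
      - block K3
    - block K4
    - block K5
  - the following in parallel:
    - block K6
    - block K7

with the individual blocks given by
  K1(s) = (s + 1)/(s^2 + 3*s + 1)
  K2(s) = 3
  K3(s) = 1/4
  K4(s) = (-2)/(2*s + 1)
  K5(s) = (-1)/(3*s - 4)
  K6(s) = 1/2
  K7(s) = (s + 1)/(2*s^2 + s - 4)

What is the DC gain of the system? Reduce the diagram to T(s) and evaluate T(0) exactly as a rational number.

Answer: -1/4

Working:
(1) series reduction of K1, K2, K3: (3*s + 3)/(4*s^2 + 12*s + 4)
(2) add (K1*K2*K3), K4, K5 (parallel): (-14*s^3 - 65*s^2 + 25*s + 16)/(24*s^4 + 52*s^3 - 52*s^2 - 68*s - 16)
(3) parallel reduction of K6, K7: (2*s^2 + 3*s - 2)/(4*s^2 + 2*s - 8)
(4) combine ((K1*K2*K3)+K4+K5), (K6+K7) in series: (-28*s^5 - 172*s^4 - 117*s^3 + 237*s^2 - 2*s - 32)/(96*s^6 + 256*s^5 - 296*s^4 - 792*s^3 + 216*s^2 + 512*s + 128)
Step 4 gives the overall T(s). Then T(0) = -32/128 = -1/4.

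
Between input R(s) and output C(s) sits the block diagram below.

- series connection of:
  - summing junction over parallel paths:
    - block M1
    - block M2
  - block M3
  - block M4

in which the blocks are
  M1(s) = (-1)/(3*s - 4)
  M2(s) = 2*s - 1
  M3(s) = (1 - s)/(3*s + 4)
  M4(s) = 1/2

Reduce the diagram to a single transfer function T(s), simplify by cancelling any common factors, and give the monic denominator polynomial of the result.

First reduce the diagram to T(s).

Step 1: add M1, M2 (parallel) gives (6*s^2 - 11*s + 3)/(3*s - 4)
Step 2: series reduction of (M1+M2), M3, M4 gives (-6*s^3 + 17*s^2 - 14*s + 3)/(18*s^2 - 32)
T(s) is the step-2 result (common factors already cancelled). Leading coefficient of the denominator: 18. Divide through by 18 for the monic polynomial.

Answer: s^2 - 16/9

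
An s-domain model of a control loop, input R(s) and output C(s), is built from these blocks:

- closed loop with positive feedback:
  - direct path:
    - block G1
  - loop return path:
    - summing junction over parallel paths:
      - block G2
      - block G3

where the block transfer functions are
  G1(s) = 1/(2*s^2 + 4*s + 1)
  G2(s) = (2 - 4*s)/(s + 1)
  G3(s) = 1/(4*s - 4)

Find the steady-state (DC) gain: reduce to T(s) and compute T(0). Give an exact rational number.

(1) combine G2, G3 in parallel gives (-16*s^2 + 25*s - 7)/(4*s^2 - 4)
(2) close the feedback loop around G1, (G2+G3) gives (4*s^2 - 4)/(8*s^4 + 16*s^3 + 12*s^2 - 41*s + 3)
Step 2 gives the overall T(s). Then T(0) = -4/3.

Hence the answer: -4/3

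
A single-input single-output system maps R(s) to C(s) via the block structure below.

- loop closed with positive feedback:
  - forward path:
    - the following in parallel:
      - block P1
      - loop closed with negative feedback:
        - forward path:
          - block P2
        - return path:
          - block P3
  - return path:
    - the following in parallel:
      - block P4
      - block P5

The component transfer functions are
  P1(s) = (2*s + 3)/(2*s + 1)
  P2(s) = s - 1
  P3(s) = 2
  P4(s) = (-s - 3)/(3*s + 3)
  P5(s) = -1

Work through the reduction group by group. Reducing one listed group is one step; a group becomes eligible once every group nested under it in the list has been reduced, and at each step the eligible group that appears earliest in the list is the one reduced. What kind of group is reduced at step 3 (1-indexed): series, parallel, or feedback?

Answer: parallel

Working:
(1) reduce the feedback loop with forward P2 and return P3
(2) sum the parallel branches P1, [P2/(1+P2*P3)]
(3) sum the parallel branches P4, P5
(4) reduce the feedback loop with forward (P1+[P2/(1+P2*P3)]) and return (P4+P5)
At step 3 the group reduced is parallel.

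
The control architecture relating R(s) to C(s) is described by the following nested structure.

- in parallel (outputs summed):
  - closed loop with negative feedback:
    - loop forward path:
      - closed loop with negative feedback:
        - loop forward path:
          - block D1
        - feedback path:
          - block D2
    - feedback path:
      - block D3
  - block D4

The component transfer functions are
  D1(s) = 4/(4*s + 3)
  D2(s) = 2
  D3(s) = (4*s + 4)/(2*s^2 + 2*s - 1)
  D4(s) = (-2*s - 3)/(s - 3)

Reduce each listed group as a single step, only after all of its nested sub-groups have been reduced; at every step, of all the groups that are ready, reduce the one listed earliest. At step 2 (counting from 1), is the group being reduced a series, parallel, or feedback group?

Step 1. apply the feedback formula to D1, D2
Step 2. apply the feedback formula to [D1/(1+D1*D2)], D3
Step 3. combine [[D1/(1+D1*D2)]/(1+[D1/(1+D1*D2)]*D3)], D4 in parallel
So the answer for step 2 is feedback.

Answer: feedback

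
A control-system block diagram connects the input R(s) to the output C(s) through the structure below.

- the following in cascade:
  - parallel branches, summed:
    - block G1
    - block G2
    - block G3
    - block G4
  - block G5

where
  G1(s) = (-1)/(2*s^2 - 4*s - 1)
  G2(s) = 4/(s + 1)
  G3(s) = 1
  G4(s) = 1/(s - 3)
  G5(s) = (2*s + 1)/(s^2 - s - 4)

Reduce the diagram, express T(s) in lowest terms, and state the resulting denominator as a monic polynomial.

[1] sum the parallel branches G1, G2, G3, G4 -> (2*s^4 + 2*s^3 - 42*s^2 + 55*s + 17)/(2*s^4 - 8*s^3 + s^2 + 14*s + 3)
[2] cascade (G1+G2+G3+G4), G5 -> (4*s^5 + 6*s^4 - 82*s^3 + 68*s^2 + 89*s + 17)/(2*s^6 - 10*s^5 + s^4 + 45*s^3 - 15*s^2 - 59*s - 12)
Step 2 gives the fully reduced T(s), with no common factor left to cancel. The denominator's leading coefficient is 2, so divide each of its coefficients by 2 to get the monic form.

Therefore the answer is s^6 - 5*s^5 + s^4/2 + 45*s^3/2 - 15*s^2/2 - 59*s/2 - 6.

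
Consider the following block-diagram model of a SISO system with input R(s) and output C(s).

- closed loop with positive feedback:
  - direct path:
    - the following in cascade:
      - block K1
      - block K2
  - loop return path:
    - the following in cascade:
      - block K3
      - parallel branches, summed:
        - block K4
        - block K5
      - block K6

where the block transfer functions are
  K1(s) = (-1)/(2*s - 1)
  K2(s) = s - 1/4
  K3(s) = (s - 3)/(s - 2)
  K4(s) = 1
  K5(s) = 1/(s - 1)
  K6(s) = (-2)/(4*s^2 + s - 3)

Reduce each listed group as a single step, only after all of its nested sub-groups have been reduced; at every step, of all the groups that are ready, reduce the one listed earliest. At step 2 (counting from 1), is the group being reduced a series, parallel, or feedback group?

(1) multiply K1, K2 (series)
(2) sum the parallel branches K4, K5
(3) cascade K3, (K4+K5), K6
(4) feedback reduction of (K1*K2), (K3*(K4+K5)*K6)
Step 2 collapses a parallel group.

Hence the answer: parallel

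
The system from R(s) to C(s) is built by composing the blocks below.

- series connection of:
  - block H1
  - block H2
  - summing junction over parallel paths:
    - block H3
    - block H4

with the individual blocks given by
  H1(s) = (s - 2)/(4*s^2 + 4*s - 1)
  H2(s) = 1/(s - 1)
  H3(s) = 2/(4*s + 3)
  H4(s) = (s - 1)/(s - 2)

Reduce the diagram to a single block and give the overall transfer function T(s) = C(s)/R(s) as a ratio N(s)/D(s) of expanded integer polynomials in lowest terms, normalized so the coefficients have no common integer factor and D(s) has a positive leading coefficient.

Step 1 - add H3, H4 (parallel), giving (4*s^2 + s - 7)/(4*s^2 - 5*s - 6)
Step 2 - series reduction of H1, H2, (H3+H4) - this is the overall T(s), already in the required normalized form

Final answer: (4*s^2 + s - 7)/(16*s^4 + 12*s^3 - 20*s^2 - 11*s + 3)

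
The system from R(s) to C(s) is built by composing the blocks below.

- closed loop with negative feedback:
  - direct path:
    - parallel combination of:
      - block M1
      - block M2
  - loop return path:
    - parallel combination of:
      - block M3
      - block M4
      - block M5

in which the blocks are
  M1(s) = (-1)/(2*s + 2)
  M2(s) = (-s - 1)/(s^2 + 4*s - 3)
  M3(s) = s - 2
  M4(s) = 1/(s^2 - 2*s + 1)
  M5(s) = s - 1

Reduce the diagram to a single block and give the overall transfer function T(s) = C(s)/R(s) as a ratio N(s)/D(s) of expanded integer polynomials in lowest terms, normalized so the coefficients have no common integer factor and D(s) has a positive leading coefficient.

Reducing step by step:

[1] reduce the parallel group M1, M2 = (-3*s^2 - 8*s + 1)/(2*s^3 + 10*s^2 + 2*s - 6)
[2] reduce the parallel group M3, M4, M5 = (2*s^3 - 7*s^2 + 8*s - 2)/(s^2 - 2*s + 1)
[3] close the feedback loop around (M1+M2), (M3+M4+M5); the result is T(s) itself (integer coefficients, no common factor, positive leading denominator coefficient)

Answer: (3*s^4 + 2*s^3 - 14*s^2 + 10*s - 1)/(4*s^5 - 11*s^4 - 18*s^3 + 65*s^2 - 38*s + 8)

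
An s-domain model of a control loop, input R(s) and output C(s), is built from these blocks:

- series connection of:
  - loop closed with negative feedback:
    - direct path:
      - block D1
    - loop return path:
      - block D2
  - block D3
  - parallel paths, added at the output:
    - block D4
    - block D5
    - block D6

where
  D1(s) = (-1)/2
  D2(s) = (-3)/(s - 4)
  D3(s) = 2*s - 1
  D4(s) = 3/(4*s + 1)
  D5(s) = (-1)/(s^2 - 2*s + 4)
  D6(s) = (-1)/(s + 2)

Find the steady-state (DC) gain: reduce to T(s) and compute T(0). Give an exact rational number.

Reducing step by step:

Step 1: feedback reduction of D1, D2: (4 - s)/(2*s - 5)
Step 2: sum the parallel branches D4, D5, D6: (-s^3 + 3*s^2 - 23*s + 18)/(4*s^4 + s^3 + 32*s + 8)
Step 3: reduce the series chain [D1/(1+D1*D2)], D3, (D4+D5+D6): (2*s^5 - 15*s^4 + 77*s^3 - 255*s^2 + 254*s - 72)/(8*s^5 - 18*s^4 - 5*s^3 + 64*s^2 - 144*s - 40)
DC gain: substitute s = 0 into T(s) from step 3: T(0) = -72/(-40) = 9/5.

Answer: 9/5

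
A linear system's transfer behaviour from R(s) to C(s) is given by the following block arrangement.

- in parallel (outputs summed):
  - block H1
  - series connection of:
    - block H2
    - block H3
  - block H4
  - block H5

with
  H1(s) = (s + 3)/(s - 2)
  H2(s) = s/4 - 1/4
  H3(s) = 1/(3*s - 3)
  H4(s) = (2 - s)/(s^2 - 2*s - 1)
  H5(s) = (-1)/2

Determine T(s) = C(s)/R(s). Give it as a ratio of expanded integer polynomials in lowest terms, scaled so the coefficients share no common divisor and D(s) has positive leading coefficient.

(1) reduce the series chain H2, H3 -> 1/12
(2) combine H1, (H2*H3), H4, H5 in parallel: this yields T(s), and no further normalization is needed

Therefore the answer is (7*s^3 + 20*s^2 - 51*s - 94)/(12*s^3 - 48*s^2 + 36*s + 24).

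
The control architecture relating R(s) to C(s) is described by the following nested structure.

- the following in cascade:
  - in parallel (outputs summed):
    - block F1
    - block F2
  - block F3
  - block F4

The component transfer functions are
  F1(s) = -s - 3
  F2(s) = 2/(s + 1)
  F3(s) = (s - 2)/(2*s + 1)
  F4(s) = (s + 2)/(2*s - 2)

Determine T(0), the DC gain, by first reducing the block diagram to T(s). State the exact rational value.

The answer is -2.

Reasoning:
Step 1. add F1, F2 (parallel) -> (-s^2 - 4*s - 1)/(s + 1)
Step 2. cascade (F1+F2), F3, F4 -> (-s^4 - 4*s^3 + 3*s^2 + 16*s + 4)/(4*s^3 + 2*s^2 - 4*s - 2)
The step-2 result is T(s). Setting s = 0: T(0) = 4/(-2) = -2.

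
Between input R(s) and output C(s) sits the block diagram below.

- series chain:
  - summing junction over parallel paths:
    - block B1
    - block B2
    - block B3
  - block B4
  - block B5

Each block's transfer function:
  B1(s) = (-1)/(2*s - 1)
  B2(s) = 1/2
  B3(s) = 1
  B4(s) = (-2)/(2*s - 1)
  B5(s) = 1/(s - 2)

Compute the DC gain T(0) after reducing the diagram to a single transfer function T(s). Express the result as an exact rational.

Reducing step by step:

(1) combine B1, B2, B3 in parallel: (6*s - 5)/(4*s - 2)
(2) combine (B1+B2+B3), B4, B5 in series: (5 - 6*s)/(4*s^3 - 12*s^2 + 9*s - 2)
The step-2 result is T(s). Setting s = 0: T(0) = 5/(-2) = -5/2.

Answer: -5/2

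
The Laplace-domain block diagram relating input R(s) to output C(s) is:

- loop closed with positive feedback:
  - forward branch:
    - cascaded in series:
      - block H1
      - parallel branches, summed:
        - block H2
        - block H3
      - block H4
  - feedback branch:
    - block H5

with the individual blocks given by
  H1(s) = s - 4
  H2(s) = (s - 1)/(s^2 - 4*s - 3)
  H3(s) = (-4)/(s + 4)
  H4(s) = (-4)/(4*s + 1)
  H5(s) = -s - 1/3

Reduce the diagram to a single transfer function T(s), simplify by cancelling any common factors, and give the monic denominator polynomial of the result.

First reduce the diagram to T(s).

Step 1: sum the parallel branches H2, H3 -> (-3*s^2 + 19*s + 8)/(s^3 - 19*s - 12)
Step 2: combine H1, (H2+H3), H4 in series -> (12*s^3 - 124*s^2 + 272*s + 128)/(4*s^4 + s^3 - 76*s^2 - 67*s - 12)
Step 3: apply the feedback formula to (H1*(H2+H3)*H4), H5 -> (36*s^3 - 372*s^2 + 816*s + 384)/(48*s^4 - 357*s^3 + 464*s^2 + 455*s + 92)
Step 3 gives the fully reduced T(s), with no common factor left to cancel. The denominator's leading coefficient is 48, so divide each of its coefficients by 48 to get the monic form.

Answer: s^4 - 119*s^3/16 + 29*s^2/3 + 455*s/48 + 23/12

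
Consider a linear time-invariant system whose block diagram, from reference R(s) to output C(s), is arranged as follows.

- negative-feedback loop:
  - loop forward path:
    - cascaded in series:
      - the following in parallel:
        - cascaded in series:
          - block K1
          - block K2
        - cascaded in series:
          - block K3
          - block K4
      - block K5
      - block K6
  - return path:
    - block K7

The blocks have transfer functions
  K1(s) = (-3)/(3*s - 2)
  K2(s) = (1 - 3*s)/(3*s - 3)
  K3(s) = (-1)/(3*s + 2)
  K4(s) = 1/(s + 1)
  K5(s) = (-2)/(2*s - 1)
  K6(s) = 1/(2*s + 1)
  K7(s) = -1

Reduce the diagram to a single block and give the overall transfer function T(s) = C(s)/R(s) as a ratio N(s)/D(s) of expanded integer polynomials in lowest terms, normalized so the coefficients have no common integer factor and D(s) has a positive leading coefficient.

1. combine K1, K2 in series, giving (3*s - 1)/(3*s^2 - 5*s + 2)
2. series reduction of K3, K4, giving (-1)/(3*s^2 + 5*s + 2)
3. sum the parallel branches (K1*K2), (K3*K4), giving (9*s^3 + 9*s^2 + 6*s - 4)/(9*s^4 - 13*s^2 + 4)
4. multiply ((K1*K2)+(K3*K4)), K5, K6 (series), giving (-18*s^3 - 18*s^2 - 12*s + 8)/(36*s^6 - 61*s^4 + 29*s^2 - 4)
5. collapse the loop ((((K1*K2)+(K3*K4))*K5*K6) forward, K7 return), giving the overall T(s)

Final answer: (-18*s^3 - 18*s^2 - 12*s + 8)/(36*s^6 - 61*s^4 + 18*s^3 + 47*s^2 + 12*s - 12)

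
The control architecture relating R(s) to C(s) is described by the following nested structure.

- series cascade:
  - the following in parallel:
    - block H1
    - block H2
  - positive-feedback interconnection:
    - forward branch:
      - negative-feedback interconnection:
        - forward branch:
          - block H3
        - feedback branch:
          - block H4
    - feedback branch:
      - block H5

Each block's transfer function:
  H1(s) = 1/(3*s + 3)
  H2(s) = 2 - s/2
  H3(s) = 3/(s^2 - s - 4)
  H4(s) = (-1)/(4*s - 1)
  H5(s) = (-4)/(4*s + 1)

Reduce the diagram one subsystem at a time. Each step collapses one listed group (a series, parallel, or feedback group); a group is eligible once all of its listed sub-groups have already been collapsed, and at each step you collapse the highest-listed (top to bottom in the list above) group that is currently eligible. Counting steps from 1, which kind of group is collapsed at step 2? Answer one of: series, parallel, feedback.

Step 1. parallel reduction of H1, H2
Step 2. reduce the feedback loop with forward H3 and return H4
Step 3. reduce the feedback loop with forward [H3/(1+H3*H4)] and return H5
Step 4. series reduction of (H1+H2), [[H3/(1+H3*H4)]/(1-[H3/(1+H3*H4)]*H5)]
At step 2 the group reduced is feedback.

Answer: feedback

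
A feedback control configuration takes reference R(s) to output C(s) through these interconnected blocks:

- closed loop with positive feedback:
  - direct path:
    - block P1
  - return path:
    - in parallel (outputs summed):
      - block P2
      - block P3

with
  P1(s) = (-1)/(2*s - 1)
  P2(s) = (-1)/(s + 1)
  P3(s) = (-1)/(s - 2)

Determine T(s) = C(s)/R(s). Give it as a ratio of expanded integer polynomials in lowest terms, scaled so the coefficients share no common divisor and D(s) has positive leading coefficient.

(1) parallel reduction of P2, P3 -> (1 - 2*s)/(s^2 - s - 2)
(2) collapse the loop (P1 forward, (P2+P3) return), giving the overall T(s)

Therefore the answer is (-s^2 + s + 2)/(2*s^3 - 3*s^2 - 5*s + 3).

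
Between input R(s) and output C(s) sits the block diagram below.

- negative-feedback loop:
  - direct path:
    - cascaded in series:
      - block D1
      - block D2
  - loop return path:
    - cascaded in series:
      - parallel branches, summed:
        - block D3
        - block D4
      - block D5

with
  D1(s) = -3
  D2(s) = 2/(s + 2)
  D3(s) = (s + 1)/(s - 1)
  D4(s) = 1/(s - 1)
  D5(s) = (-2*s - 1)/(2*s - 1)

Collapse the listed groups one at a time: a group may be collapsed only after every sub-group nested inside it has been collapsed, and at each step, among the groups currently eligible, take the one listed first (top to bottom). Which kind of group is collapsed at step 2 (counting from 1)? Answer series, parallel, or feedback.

Step 1 - multiply D1, D2 (series)
Step 2 - parallel reduction of D3, D4
Step 3 - combine (D3+D4), D5 in series
Step 4 - collapse the loop ((D1*D2) forward, ((D3+D4)*D5) return)
At step 2 the group reduced is parallel.

Hence the answer: parallel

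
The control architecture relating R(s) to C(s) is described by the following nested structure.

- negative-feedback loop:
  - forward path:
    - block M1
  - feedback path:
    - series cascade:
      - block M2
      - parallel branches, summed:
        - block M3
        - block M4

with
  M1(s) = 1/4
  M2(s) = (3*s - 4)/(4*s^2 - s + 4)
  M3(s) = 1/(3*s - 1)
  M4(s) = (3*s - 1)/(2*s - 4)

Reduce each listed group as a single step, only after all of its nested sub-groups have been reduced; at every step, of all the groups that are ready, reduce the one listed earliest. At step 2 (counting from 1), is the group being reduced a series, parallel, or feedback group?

The answer is series.

Reasoning:
Step 1: combine M3, M4 in parallel
Step 2: reduce the series chain M2, (M3+M4)
Step 3: feedback reduction of M1, (M2*(M3+M4))
Step 2 collapses a series group.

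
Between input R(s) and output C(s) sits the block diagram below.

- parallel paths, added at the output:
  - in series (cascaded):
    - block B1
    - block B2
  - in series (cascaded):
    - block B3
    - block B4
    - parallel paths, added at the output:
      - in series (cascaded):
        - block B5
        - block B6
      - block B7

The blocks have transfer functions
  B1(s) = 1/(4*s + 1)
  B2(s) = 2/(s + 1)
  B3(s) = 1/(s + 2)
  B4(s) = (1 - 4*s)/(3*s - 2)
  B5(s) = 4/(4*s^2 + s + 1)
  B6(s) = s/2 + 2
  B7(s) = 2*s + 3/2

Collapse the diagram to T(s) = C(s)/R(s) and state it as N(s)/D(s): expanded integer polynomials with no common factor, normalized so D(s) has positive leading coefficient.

Answer: (-256*s^6 - 512*s^5 - 368*s^4 - 372*s^3 - 313*s^2 + 30*s + 3)/(96*s^6 + 272*s^5 + 142*s^4 - 52*s^3 - 50*s^2 - 40*s - 8)

Working:
(1) cascade B1, B2, giving 2/(4*s^2 + 5*s + 1)
(2) series reduction of B5, B6, giving (2*s + 8)/(4*s^2 + s + 1)
(3) add (B5*B6), B7 (parallel), giving (16*s^3 + 16*s^2 + 11*s + 19)/(8*s^2 + 2*s + 2)
(4) series reduction of B3, B4, ((B5*B6)+B7), giving (-64*s^4 - 48*s^3 - 28*s^2 - 65*s + 19)/(24*s^4 + 38*s^3 - 18*s^2 - 8)
(5) add (B1*B2), (B3*B4*((B5*B6)+B7)) (parallel) - this is the overall T(s), already in the required normalized form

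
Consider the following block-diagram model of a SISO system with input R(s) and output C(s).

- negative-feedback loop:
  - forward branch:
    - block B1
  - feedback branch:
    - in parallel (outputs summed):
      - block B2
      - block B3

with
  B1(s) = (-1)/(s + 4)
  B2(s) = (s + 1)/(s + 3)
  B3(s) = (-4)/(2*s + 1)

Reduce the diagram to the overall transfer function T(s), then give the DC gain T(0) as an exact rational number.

First reduce the diagram to T(s).

Step 1 - sum the parallel branches B2, B3 gives (2*s^2 - s - 11)/(2*s^2 + 7*s + 3)
Step 2 - apply the feedback formula to B1, (B2+B3) gives (-2*s^2 - 7*s - 3)/(2*s^3 + 13*s^2 + 32*s + 23)
That last expression is T(s); at s = 0 only the constant terms survive, so T(0) = -3/23.

Answer: -3/23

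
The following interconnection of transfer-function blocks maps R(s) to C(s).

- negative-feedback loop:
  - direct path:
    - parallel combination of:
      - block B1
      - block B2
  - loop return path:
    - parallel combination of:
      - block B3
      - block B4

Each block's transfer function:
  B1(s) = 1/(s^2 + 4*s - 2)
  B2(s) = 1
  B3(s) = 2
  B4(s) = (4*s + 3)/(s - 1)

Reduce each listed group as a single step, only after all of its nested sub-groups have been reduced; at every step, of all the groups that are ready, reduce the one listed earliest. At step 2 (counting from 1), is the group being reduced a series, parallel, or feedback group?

Answer: parallel

Working:
Step 1 - reduce the parallel group B1, B2
Step 2 - combine B3, B4 in parallel
Step 3 - apply the feedback formula to (B1+B2), (B3+B4)
The group at step 2 is a parallel group.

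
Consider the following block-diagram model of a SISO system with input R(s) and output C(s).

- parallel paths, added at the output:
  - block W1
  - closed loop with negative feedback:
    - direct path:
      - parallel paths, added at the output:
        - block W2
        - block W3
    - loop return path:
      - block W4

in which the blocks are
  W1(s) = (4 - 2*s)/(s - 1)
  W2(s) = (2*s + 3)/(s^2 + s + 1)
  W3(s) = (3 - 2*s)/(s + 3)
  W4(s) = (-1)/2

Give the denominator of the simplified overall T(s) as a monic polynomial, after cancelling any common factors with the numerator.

The answer is s^4 + s^3/4 - 7*s^2/4 - s + 3/2.

Reasoning:
(1) add W2, W3 (parallel), giving (-2*s^3 + 3*s^2 + 10*s + 12)/(s^3 + 4*s^2 + 4*s + 3)
(2) reduce the feedback loop with forward (W2+W3) and return W4, giving (-4*s^3 + 6*s^2 + 20*s + 24)/(4*s^3 + 5*s^2 - 2*s - 6)
(3) sum the parallel branches W1, [(W2+W3)/(1+(W2+W3)*W4)], giving (-12*s^4 + 16*s^3 + 38*s^2 + 8*s - 48)/(4*s^4 + s^3 - 7*s^2 - 4*s + 6)
Step 3 gives the fully reduced T(s), with no common factor left to cancel. The denominator's leading coefficient is 4, so divide each of its coefficients by 4 to get the monic form.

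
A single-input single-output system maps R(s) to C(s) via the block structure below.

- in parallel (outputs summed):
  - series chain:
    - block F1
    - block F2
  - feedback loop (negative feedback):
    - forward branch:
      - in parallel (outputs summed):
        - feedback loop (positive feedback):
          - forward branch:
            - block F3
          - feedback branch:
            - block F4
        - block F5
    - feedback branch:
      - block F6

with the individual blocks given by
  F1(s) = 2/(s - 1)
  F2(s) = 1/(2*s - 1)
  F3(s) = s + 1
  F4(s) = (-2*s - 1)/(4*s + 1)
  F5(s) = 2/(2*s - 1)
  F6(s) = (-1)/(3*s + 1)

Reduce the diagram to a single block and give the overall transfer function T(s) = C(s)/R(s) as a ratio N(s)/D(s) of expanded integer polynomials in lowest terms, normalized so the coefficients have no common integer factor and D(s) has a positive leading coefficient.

Answer: (48*s^6 + 4*s^5 + 20*s^4 + 13*s^3 - 25*s^2 - 29*s - 7)/(24*s^6 + 28*s^5 - 98*s^4 + 13*s^3 + 43*s^2 - 5*s - 5)

Working:
Step 1 - multiply F1, F2 (series), giving 2/(2*s^2 - 3*s + 1)
Step 2 - feedback reduction of F3, F4, giving (4*s^2 + 5*s + 1)/(2*s^2 + 7*s + 2)
Step 3 - reduce the parallel group [F3/(1-F3*F4)], F5, giving (8*s^3 + 10*s^2 + 11*s + 3)/(4*s^3 + 12*s^2 - 3*s - 2)
Step 4 - close the feedback loop around ([F3/(1-F3*F4)]+F5), F6, giving (24*s^4 + 38*s^3 + 43*s^2 + 20*s + 3)/(12*s^4 + 32*s^3 - 7*s^2 - 20*s - 5)
Step 5 - combine (F1*F2), [([F3/(1-F3*F4)]+F5)/(1+([F3/(1-F3*F4)]+F5)*F6)] in parallel, giving the overall T(s)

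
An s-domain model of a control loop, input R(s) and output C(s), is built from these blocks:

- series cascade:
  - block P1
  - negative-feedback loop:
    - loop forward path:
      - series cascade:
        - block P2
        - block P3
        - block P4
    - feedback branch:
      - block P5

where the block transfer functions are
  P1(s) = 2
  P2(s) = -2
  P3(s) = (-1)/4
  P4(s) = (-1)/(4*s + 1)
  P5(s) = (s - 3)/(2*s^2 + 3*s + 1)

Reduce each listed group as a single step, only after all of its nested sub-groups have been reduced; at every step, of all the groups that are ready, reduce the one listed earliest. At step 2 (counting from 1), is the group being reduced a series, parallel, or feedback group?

1. cascade P2, P3, P4
2. collapse the loop ((P2*P3*P4) forward, P5 return)
3. combine P1, [(P2*P3*P4)/(1+(P2*P3*P4)*P5)] in series
At step 2 the group reduced is feedback.

Therefore the answer is feedback.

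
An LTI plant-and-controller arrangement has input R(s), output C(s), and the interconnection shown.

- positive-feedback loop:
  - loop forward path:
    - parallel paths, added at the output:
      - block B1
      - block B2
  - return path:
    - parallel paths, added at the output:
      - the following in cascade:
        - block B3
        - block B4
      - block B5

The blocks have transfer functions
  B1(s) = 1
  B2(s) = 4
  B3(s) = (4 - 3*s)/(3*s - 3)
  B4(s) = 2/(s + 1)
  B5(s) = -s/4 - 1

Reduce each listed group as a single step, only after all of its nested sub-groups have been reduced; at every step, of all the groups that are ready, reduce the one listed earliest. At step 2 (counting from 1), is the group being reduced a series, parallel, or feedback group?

(1) add B1, B2 (parallel)
(2) cascade B3, B4
(3) parallel reduction of (B3*B4), B5
(4) apply the feedback formula to (B1+B2), ((B3*B4)+B5)
Step 2 collapses a series group.

Final answer: series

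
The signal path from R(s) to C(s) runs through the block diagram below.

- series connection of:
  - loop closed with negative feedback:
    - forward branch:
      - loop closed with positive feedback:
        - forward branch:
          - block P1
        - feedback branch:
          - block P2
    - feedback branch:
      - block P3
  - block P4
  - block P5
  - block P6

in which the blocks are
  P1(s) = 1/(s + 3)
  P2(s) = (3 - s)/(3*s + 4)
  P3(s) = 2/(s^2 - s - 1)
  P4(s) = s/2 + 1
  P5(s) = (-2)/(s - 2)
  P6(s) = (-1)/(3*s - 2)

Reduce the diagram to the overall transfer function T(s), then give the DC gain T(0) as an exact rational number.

The answer is 2.

Reasoning:
1. reduce the feedback loop with forward P1 and return P2; result (3*s + 4)/(3*s^2 + 14*s + 9)
2. collapse the loop ([P1/(1-P1*P2)] forward, P3 return); result (3*s^3 + s^2 - 7*s - 4)/(3*s^4 + 11*s^3 - 8*s^2 - 17*s - 1)
3. cascade [[P1/(1-P1*P2)]/(1+[P1/(1-P1*P2)]*P3)], P4, P5, P6; result (3*s^4 + 7*s^3 - 5*s^2 - 18*s - 8)/(9*s^6 + 9*s^5 - 100*s^4 + 57*s^3 + 101*s^2 - 60*s - 4)
Evaluating the step-3 result (the overall T(s)) at s = 0 gives T(0) = -8/(-4) = 2.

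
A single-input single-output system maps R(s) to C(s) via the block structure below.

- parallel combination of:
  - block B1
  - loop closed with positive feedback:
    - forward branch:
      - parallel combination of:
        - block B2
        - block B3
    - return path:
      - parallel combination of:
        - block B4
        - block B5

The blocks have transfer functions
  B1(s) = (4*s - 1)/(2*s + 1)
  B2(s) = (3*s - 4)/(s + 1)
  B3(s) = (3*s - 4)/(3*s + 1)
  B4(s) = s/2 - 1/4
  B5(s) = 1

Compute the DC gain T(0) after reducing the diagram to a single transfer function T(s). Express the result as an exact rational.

The answer is -15/7.

Reasoning:
Step 1 - add B2, B3 (parallel) = (12*s^2 - 10*s - 8)/(3*s^2 + 4*s + 1)
Step 2 - combine B4, B5 in parallel = s/2 + 3/4
Step 3 - collapse the loop ((B2+B3) forward, (B4+B5) return) = (-24*s^2 + 20*s + 16)/(12*s^3 + 2*s^2 - 31*s - 14)
Step 4 - add B1, [(B2+B3)/(1-(B2+B3)*(B4+B5))] (parallel) = (48*s^4 - 52*s^3 - 110*s^2 + 27*s + 30)/(24*s^4 + 16*s^3 - 60*s^2 - 59*s - 14)
The step-4 result is T(s). Setting s = 0: T(0) = 30/(-14) = -15/7.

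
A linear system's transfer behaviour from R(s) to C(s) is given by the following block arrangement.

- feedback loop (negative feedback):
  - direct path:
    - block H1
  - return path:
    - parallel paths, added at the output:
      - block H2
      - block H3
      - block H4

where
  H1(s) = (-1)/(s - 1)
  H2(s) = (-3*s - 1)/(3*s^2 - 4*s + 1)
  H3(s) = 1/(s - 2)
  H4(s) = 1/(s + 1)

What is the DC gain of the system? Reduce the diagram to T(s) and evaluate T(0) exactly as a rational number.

(1) sum the parallel branches H2, H3, H4, giving (3*s^3 - 9*s^2 + 13*s + 1)/(3*s^4 - 7*s^3 - s^2 + 7*s - 2)
(2) reduce the feedback loop with forward H1 and return (H2+H3+H4), giving (-3*s^4 + 7*s^3 + s^2 - 7*s + 2)/(3*s^5 - 10*s^4 + 3*s^3 + 17*s^2 - 22*s + 1)
Step 2 gives the overall T(s). Then T(0) = 2/1 = 2.

Final answer: 2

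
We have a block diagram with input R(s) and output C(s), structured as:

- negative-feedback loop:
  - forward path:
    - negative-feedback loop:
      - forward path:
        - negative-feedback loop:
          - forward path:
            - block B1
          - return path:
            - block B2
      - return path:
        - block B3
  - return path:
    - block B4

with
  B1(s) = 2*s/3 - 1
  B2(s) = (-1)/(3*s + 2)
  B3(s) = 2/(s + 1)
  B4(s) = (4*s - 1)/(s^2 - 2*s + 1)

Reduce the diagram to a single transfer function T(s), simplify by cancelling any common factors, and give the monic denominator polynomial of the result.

First reduce the diagram to T(s).

(1) feedback reduction of B1, B2, giving (6*s^2 - 5*s - 6)/(7*s + 9)
(2) reduce the feedback loop with forward [B1/(1+B1*B2)] and return B3, giving (6*s^3 + s^2 - 11*s - 6)/(19*s^2 + 6*s - 3)
(3) close the feedback loop around [[B1/(1+B1*B2)]/(1+[B1/(1+B1*B2)]*B3)], B4, giving (6*s^5 - 11*s^4 - 7*s^3 + 17*s^2 + s - 6)/(43*s^4 - 34*s^3 - 41*s^2 - s + 3)
The result of step 3 is T(s) in lowest terms. Its denominator has leading coefficient 43; dividing the denominator through by 43 makes it monic.

Answer: s^4 - 34*s^3/43 - 41*s^2/43 - s/43 + 3/43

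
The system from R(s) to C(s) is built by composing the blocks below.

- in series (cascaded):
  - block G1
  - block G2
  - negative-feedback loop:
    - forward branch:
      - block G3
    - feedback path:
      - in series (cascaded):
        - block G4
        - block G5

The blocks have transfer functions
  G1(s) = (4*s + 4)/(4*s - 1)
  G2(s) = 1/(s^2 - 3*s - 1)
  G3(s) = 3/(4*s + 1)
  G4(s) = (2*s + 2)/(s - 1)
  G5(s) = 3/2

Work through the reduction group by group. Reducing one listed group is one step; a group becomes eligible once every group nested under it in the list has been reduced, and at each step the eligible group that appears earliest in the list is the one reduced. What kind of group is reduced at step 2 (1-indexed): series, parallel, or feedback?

Answer: feedback

Working:
Step 1 - series reduction of G4, G5
Step 2 - apply the feedback formula to G3, (G4*G5)
Step 3 - cascade G1, G2, [G3/(1+G3*(G4*G5))]
Step 2 collapses a feedback group.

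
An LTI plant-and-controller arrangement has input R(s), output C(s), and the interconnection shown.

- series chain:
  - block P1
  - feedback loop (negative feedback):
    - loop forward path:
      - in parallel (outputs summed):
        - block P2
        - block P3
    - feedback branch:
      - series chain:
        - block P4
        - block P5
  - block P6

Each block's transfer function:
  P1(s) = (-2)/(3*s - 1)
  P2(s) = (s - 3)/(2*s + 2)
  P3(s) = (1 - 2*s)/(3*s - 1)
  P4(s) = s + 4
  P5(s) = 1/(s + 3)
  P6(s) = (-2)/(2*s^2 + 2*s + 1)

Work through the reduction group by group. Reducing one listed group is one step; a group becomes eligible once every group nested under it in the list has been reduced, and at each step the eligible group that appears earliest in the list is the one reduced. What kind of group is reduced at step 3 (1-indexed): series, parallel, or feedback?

Reducing step by step:

[1] sum the parallel branches P2, P3
[2] multiply P4, P5 (series)
[3] close the feedback loop around (P2+P3), (P4*P5)
[4] cascade P1, [(P2+P3)/(1+(P2+P3)*(P4*P5))], P6
Step 3: feedback.

Answer: feedback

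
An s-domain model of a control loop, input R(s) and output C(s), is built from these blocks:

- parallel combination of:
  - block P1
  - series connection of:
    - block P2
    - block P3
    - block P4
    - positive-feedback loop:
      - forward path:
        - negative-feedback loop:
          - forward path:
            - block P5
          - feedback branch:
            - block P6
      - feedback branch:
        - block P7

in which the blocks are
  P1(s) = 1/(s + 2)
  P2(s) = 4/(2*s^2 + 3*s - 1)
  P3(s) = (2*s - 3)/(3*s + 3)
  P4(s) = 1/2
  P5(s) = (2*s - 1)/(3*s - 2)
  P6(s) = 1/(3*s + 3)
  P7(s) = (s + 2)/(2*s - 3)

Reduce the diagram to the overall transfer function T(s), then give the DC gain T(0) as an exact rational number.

Answer: 7/6

Working:
[1] close the feedback loop around P5, P6: (6*s^2 + 3*s - 3)/(9*s^2 + 5*s - 7)
[2] close the feedback loop around [P5/(1+P5*P6)], P7: (12*s^3 - 12*s^2 - 15*s + 9)/(12*s^3 - 32*s^2 - 32*s + 27)
[3] combine P2, P3, P4, [[P5/(1+P5*P6)]/(1-[P5/(1+P5*P6)]*P7)] in series: (16*s^3 - 56*s^2 + 60*s - 18)/(24*s^5 - 28*s^4 - 172*s^3 - 10*s^2 + 113*s - 27)
[4] parallel reduction of P1, (P2*P3*P4*[[P5/(1+P5*P6)]/(1-[P5/(1+P5*P6)]*P7)]): (24*s^5 - 12*s^4 - 196*s^3 - 62*s^2 + 215*s - 63)/(24*s^6 + 20*s^5 - 228*s^4 - 354*s^3 + 93*s^2 + 199*s - 54)
That last expression is T(s); at s = 0 only the constant terms survive, so T(0) = -63/(-54) = 7/6.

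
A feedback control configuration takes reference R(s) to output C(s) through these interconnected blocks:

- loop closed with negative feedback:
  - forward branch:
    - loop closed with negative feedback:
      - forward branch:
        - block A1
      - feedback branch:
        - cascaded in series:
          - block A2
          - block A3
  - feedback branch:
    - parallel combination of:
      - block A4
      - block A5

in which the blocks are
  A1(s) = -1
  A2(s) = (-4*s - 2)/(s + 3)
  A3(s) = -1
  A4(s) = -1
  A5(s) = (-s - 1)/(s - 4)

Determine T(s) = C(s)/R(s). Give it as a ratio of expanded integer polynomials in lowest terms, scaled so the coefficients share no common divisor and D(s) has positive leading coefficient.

First reduce the diagram to T(s).

Step 1 - combine A2, A3 in series -> (4*s + 2)/(s + 3)
Step 2 - reduce the feedback loop with forward A1 and return (A2*A3) -> (s + 3)/(3*s - 1)
Step 3 - add A4, A5 (parallel) -> (3 - 2*s)/(s - 4)
Step 4 - reduce the feedback loop with forward [A1/(1+A1*(A2*A3))] and return (A4+A5), giving the overall T(s)

Answer: (s^2 - s - 12)/(s^2 - 16*s + 13)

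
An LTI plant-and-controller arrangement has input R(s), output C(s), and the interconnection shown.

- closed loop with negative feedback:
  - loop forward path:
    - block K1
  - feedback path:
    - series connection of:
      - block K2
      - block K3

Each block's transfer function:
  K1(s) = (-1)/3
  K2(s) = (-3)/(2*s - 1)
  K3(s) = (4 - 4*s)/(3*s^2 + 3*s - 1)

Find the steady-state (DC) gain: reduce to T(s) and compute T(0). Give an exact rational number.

The answer is -1/15.

Reasoning:
Step 1. cascade K2, K3 -> (12*s - 12)/(6*s^3 + 3*s^2 - 5*s + 1)
Step 2. close the feedback loop around K1, (K2*K3) -> (-6*s^3 - 3*s^2 + 5*s - 1)/(18*s^3 + 9*s^2 - 27*s + 15)
Evaluating the step-2 result (the overall T(s)) at s = 0 gives T(0) = -1/15.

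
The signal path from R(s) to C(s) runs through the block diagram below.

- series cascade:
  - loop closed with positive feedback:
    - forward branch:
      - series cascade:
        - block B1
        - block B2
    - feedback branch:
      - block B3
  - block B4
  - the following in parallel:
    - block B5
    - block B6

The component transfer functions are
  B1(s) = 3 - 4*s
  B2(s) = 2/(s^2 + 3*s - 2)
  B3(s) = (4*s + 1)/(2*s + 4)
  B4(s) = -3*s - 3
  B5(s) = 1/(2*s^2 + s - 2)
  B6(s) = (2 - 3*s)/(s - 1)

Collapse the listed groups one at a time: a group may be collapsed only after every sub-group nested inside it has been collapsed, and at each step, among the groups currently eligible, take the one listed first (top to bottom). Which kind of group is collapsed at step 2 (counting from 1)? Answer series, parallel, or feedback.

Reducing step by step:

Step 1. combine B1, B2 in series
Step 2. apply the feedback formula to (B1*B2), B3
Step 3. combine B5, B6 in parallel
Step 4. cascade [(B1*B2)/(1-(B1*B2)*B3)], B4, (B5+B6)
Step 2: feedback.

Answer: feedback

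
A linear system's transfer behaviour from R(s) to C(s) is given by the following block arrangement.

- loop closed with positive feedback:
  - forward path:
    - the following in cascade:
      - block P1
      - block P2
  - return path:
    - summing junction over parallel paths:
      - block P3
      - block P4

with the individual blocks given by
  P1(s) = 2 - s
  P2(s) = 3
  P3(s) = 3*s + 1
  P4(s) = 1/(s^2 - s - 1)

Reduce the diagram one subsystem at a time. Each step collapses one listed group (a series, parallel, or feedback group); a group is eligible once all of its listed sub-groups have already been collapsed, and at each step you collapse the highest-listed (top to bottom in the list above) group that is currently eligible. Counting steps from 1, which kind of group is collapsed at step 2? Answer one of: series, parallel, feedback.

(1) cascade P1, P2
(2) add P3, P4 (parallel)
(3) apply the feedback formula to (P1*P2), (P3+P4)
At step 2 the group reduced is parallel.

Hence the answer: parallel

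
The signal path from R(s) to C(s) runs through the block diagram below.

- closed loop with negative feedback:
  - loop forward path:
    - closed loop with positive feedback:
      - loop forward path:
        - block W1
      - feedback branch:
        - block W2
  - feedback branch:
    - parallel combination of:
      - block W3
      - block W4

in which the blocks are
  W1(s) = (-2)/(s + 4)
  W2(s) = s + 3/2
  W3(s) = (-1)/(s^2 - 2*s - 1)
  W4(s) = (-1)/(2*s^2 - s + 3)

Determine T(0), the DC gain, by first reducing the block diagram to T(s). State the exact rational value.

Step 1: collapse the loop (W1 forward, W2 return) -> (-2)/(3*s + 7)
Step 2: reduce the parallel group W3, W4 -> (-3*s^2 + 3*s - 2)/(2*s^4 - 5*s^3 + 3*s^2 - 5*s - 3)
Step 3: collapse the loop ([W1/(1-W1*W2)] forward, (W3+W4) return) -> (-4*s^4 + 10*s^3 - 6*s^2 + 10*s + 6)/(6*s^5 - s^4 - 26*s^3 + 12*s^2 - 50*s - 17)
DC gain: substitute s = 0 into T(s) from step 3: T(0) = 6/(-17) = -6/17.

Therefore the answer is -6/17.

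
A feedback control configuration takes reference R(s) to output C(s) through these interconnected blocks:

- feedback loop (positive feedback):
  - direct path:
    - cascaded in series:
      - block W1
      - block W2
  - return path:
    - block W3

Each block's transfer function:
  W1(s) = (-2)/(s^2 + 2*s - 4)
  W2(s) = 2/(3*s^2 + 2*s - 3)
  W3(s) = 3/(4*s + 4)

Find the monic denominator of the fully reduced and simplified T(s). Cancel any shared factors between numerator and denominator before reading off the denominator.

Answer: s^5 + 11*s^4/3 - s^3 - 25*s^2/3 - 2*s/3 + 5

Working:
[1] multiply W1, W2 (series); result (-4)/(3*s^4 + 8*s^3 - 11*s^2 - 14*s + 12)
[2] apply the feedback formula to (W1*W2), W3; result (-4*s - 4)/(3*s^5 + 11*s^4 - 3*s^3 - 25*s^2 - 2*s + 15)
Step 2 gives the fully reduced T(s), with no common factor left to cancel. The denominator's leading coefficient is 3, so divide each of its coefficients by 3 to get the monic form.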